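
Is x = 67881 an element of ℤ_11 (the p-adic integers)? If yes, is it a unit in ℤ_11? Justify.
x ∈ ℤ_11 but not a unit; v_11(x) = 3 > 0

ℤ_11 = {x ∈ ℚ_11 : v_11(x) ≥ 0} and ℤ_11^× = {x ∈ ℤ_11 : v_11(x) = 0}. Here v_11(67881) = v_11(num) − v_11(den) = 3; compare against these criteria.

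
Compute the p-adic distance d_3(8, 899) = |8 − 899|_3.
d_3(8, 899) = 1/81

Step 1 — x − y = 8 − 899 = -891. Step 2 — v_3(-891) = 4 (factor: -891 = −(3^4 · 11); the sign does not affect v_p). Step 3 — |x − y|_3 = 3^{-4} = 1/81.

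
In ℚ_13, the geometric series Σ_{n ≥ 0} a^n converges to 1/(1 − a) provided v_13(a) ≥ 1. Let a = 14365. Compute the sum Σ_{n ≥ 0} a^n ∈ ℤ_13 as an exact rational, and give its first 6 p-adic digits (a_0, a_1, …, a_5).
Σ a^n = 1/(1 − a) = -1/14364;  first 6 digits = (1, 0, 7, 6, 10, 9)

v_13(a) = 2 ≥ 1, so the series converges in ℤ_13 to 1/(1 − a) = 1/(1 − 14365) = -1/14364. Expand this rational in ℤ_13: compute digits iteratively via d_i = x_i mod 13, x_{i+1} = (x_i − d_i)/13. The first 6 digits are (1, 0, 7, 6, 10, 9).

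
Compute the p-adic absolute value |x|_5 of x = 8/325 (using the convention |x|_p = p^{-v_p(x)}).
|8/325|_5 = 25

Step 1 — compute v_5(x) by factoring powers of 5 out of the numerator and denominator: v_5(8/325) = -2. Step 2 — apply |x|_p = p^{-v_p(x)} = 5^{2} = 25.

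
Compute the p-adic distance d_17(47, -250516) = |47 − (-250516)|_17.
d_17(47, -250516) = 1/83521

Step 1 — x − y = 47 − (-250516) = 250563. Step 2 — v_17(250563) = 4 (factor: 250563 = (17^4 · 3); the sign does not affect v_p). Step 3 — |x − y|_17 = 17^{-4} = 1/83521.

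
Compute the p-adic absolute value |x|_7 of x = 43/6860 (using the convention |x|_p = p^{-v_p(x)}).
|43/6860|_7 = 343

Step 1 — compute v_7(x) by factoring powers of 7 out of the numerator and denominator: v_7(43/6860) = -3. Step 2 — apply |x|_p = p^{-v_p(x)} = 7^{3} = 343.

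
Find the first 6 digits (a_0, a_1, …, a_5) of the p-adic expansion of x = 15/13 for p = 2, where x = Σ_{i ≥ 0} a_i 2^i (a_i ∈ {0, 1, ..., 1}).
(a_0, …, a_5) = (1, 1, 0, 1, 0, 0)

v_2(15/13) = 0 (numerator and denominator both coprime to 2), so x ∈ ℤ_2^×. Compute digits iteratively via a_i = x_i mod 2, x_{i+1} = (x_i − a_i)/2, with x_0 = x:
  x_0 = 15/13;  a_0 = 1;  x_1 = (x_0 − 1)/2 = 1/13
  x_1 = 1/13;  a_1 = 1;  x_2 = (x_1 − 1)/2 = -6/13
  x_2 = -6/13;  a_2 = 0;  x_3 = (x_2 − 0)/2 = -3/13
  x_3 = -3/13;  a_3 = 1;  x_4 = (x_3 − 1)/2 = -8/13
  x_4 = -8/13;  a_4 = 0;  x_5 = (x_4 − 0)/2 = -4/13
  x_5 = -4/13;  a_5 = 0;  x_6 = (x_5 − 0)/2 = -2/13
Digits: (1, 1, 0, 1, 0, 0).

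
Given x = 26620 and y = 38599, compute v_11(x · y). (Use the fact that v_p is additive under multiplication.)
v_11(1027505380) = 6

v_p(x) = 3 (factor: 26620 = 11^3 · 20); v_p(y) = 3 (factor: 38599 = 11^3 · 29). Additivity: v_p(xy) = v_p(x) + v_p(y) = 3 + 3 = 6. (Direct check: xy = 1027505380 = 11^6 · (580).)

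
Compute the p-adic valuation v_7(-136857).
v_7(-136857) = 4

v_7(n) is the largest exponent k such that 7^k divides n. Factor out: -136857 = -7^4 · 57. (Sign doesn't affect v_p.) So v_7(-136857) = 4.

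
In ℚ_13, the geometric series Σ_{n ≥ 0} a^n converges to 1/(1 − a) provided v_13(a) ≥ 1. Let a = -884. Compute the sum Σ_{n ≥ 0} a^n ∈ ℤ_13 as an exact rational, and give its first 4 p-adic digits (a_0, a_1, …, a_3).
Σ a^n = 1/(1 − a) = 1/885;  first 4 digits = (1, 10, 3, 3)

v_13(a) = 1 ≥ 1, so the series converges in ℤ_13 to 1/(1 − a) = 1/(1 − (-884)) = 1/885. Expand this rational in ℤ_13: compute digits iteratively via d_i = x_i mod 13, x_{i+1} = (x_i − d_i)/13. The first 4 digits are (1, 10, 3, 3).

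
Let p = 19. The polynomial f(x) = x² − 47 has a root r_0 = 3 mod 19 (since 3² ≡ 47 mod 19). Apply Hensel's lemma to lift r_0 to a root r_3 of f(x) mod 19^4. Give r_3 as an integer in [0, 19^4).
r_3 = 50429 (mod 130321)

Hensel's recurrence: r_{i+1} = r_i − f(r_i)·(f′(r_i))^{-1} mod 19^{i+2}, with f′(x) = 2x. Iterate:
  r_0 = 3 (mod 19)
  r_1 = 250 (mod 361)
  r_2 = 2416 (mod 6859)
  r_3 = 50429 (mod 130321)
Final: r_3 = 50429, and one checks f(r_3) ≡ 0 mod 19^4.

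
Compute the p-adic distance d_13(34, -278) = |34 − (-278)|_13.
d_13(34, -278) = 1/13

Step 1 — x − y = 34 − (-278) = 312. Step 2 — v_13(312) = 1 (factor: 312 = (13^1 · 24); the sign does not affect v_p). Step 3 — |x − y|_13 = 13^{-1} = 1/13.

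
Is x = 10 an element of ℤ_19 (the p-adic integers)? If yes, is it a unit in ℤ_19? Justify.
x ∈ ℤ_19^× (unit); v_19(x) = 0

ℤ_19 = {x ∈ ℚ_19 : v_19(x) ≥ 0} and ℤ_19^× = {x ∈ ℤ_19 : v_19(x) = 0}. Here v_19(10) = v_19(num) − v_19(den) = 0; compare against these criteria.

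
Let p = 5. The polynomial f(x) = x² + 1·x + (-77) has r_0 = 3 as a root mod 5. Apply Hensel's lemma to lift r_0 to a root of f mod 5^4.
r_3 = 598 (mod 625)

Hensel: r_{i+1} = r_i − f(r_i)·(f′(r_i))^{-1} mod 5^{i+2}, f′(x) = 2x + 1. Iterate:
  r_0 = 3 (mod 5)
  r_1 = 23 (mod 25)
  r_2 = 98 (mod 125)
  r_3 = 598 (mod 625)
Final: r = 598 satisfies f(r) ≡ 0 mod 5^4.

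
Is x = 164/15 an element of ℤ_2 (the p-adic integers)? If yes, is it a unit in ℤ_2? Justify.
x ∈ ℤ_2 but not a unit; v_2(x) = 2 > 0

ℤ_2 = {x ∈ ℚ_2 : v_2(x) ≥ 0} and ℤ_2^× = {x ∈ ℤ_2 : v_2(x) = 0}. Here v_2(164/15) = v_2(num) − v_2(den) = 2; compare against these criteria.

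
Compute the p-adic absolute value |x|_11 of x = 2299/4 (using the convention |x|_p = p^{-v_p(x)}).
|2299/4|_11 = 1/121

Step 1 — compute v_11(x) by factoring powers of 11 out of the numerator and denominator: v_11(2299/4) = 2. Step 2 — apply |x|_p = p^{-v_p(x)} = 11^{-2} = 1/121.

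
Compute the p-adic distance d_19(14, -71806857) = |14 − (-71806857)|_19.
d_19(14, -71806857) = 1/2476099

Step 1 — x − y = 14 − (-71806857) = 71806871. Step 2 — v_19(71806871) = 5 (factor: 71806871 = (19^5 · 29); the sign does not affect v_p). Step 3 — |x − y|_19 = 19^{-5} = 1/2476099.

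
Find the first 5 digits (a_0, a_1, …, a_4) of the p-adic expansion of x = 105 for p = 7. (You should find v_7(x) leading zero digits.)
(a_0, …, a_4) = (0, 1, 2, 0, 0)

v_7(105) = 1, so a_0 = ... = a_0 = 0. Factor out: x = 7^1 · u with u = 15 a unit in ℤ_7. Expand u iteratively via a_{v+i} = u_i mod 7, u_{i+1} = (u_i − a_{v+i})/7:
  u_0 = 15;  a_1 = 1;  u_1 = (u_0 − 1)/7 = 2
  u_1 = 2;  a_2 = 2;  u_2 = (u_1 − 2)/7 = 0
  u_2 = 0;  a_3 = 0;  u_3 = (u_2 − 0)/7 = 0
  u_3 = 0;  a_4 = 0;  u_4 = (u_3 − 0)/7 = 0
Digits: (0, 1, 2, 0, 0).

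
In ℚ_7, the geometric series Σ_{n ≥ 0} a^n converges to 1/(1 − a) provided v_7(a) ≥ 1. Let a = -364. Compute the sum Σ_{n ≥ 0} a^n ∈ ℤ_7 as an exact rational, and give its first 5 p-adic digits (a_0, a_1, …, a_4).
Σ a^n = 1/(1 − a) = 1/365;  first 5 digits = (1, 4, 1, 1, 6)

v_7(a) = 1 ≥ 1, so the series converges in ℤ_7 to 1/(1 − a) = 1/(1 − (-364)) = 1/365. Expand this rational in ℤ_7: compute digits iteratively via d_i = x_i mod 7, x_{i+1} = (x_i − d_i)/7. The first 5 digits are (1, 4, 1, 1, 6).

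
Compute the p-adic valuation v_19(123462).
v_19(123462) = 3

v_19(n) is the largest exponent k such that 19^k divides n. Factor out: 123462 = 19^3 · 18. (Sign doesn't affect v_p.) So v_19(123462) = 3.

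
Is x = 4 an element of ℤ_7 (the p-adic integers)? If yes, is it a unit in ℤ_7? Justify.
x ∈ ℤ_7^× (unit); v_7(x) = 0

ℤ_7 = {x ∈ ℚ_7 : v_7(x) ≥ 0} and ℤ_7^× = {x ∈ ℤ_7 : v_7(x) = 0}. Here v_7(4) = v_7(num) − v_7(den) = 0; compare against these criteria.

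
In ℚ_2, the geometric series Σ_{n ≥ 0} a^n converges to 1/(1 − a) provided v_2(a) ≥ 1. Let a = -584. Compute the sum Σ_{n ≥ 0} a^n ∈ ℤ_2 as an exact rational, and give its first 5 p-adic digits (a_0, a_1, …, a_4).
Σ a^n = 1/(1 − a) = 1/585;  first 5 digits = (1, 0, 0, 1, 1)

v_2(a) = 3 ≥ 1, so the series converges in ℤ_2 to 1/(1 − a) = 1/(1 − (-584)) = 1/585. Expand this rational in ℤ_2: compute digits iteratively via d_i = x_i mod 2, x_{i+1} = (x_i − d_i)/2. The first 5 digits are (1, 0, 0, 1, 1).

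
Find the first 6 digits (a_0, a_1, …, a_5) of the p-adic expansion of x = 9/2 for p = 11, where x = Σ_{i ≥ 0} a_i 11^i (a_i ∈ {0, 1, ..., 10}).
(a_0, …, a_5) = (10, 5, 5, 5, 5, 5)

v_11(9/2) = 0 (numerator and denominator both coprime to 11), so x ∈ ℤ_11^×. Compute digits iteratively via a_i = x_i mod 11, x_{i+1} = (x_i − a_i)/11, with x_0 = x:
  x_0 = 9/2;  a_0 = 10;  x_1 = (x_0 − 10)/11 = -1/2
  x_1 = -1/2;  a_1 = 5;  x_2 = (x_1 − 5)/11 = -1/2
  x_2 = -1/2;  a_2 = 5;  x_3 = (x_2 − 5)/11 = -1/2
  x_3 = -1/2;  a_3 = 5;  x_4 = (x_3 − 5)/11 = -1/2
  x_4 = -1/2;  a_4 = 5;  x_5 = (x_4 − 5)/11 = -1/2
  x_5 = -1/2;  a_5 = 5;  x_6 = (x_5 − 5)/11 = -1/2
Digits: (10, 5, 5, 5, 5, 5).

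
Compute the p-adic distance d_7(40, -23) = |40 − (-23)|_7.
d_7(40, -23) = 1/7

Step 1 — x − y = 40 − (-23) = 63. Step 2 — v_7(63) = 1 (factor: 63 = (7^1 · 9); the sign does not affect v_p). Step 3 — |x − y|_7 = 7^{-1} = 1/7.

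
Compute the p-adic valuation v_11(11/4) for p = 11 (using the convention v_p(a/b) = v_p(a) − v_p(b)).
v_11(11/4) = 1

Factor powers of 11 from the numerator and denominator of the reduced fraction: 11 = 11^1 · 1 and 4 = 11^0 · 4. Apply v_p(a/b) = v_p(a) − v_p(b): v_11(11/4) = 1 − 0 = 1.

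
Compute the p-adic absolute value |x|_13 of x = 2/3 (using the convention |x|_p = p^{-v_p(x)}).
|2/3|_13 = 1

Step 1 — compute v_13(x) by factoring powers of 13 out of the numerator and denominator: v_13(2/3) = 0. Step 2 — apply |x|_p = p^{-v_p(x)} = 13^{0} = 1.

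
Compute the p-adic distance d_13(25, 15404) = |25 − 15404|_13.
d_13(25, 15404) = 1/2197

Step 1 — x − y = 25 − 15404 = -15379. Step 2 — v_13(-15379) = 3 (factor: -15379 = −(13^3 · 7); the sign does not affect v_p). Step 3 — |x − y|_13 = 13^{-3} = 1/2197.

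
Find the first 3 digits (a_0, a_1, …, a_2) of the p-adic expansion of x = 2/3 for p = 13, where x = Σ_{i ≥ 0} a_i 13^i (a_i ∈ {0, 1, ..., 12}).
(a_0, …, a_2) = (5, 4, 4)

v_13(2/3) = 0 (numerator and denominator both coprime to 13), so x ∈ ℤ_13^×. Compute digits iteratively via a_i = x_i mod 13, x_{i+1} = (x_i − a_i)/13, with x_0 = x:
  x_0 = 2/3;  a_0 = 5;  x_1 = (x_0 − 5)/13 = -1/3
  x_1 = -1/3;  a_1 = 4;  x_2 = (x_1 − 4)/13 = -1/3
  x_2 = -1/3;  a_2 = 4;  x_3 = (x_2 − 4)/13 = -1/3
Digits: (5, 4, 4).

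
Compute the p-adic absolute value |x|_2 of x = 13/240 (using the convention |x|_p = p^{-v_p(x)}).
|13/240|_2 = 16

Step 1 — compute v_2(x) by factoring powers of 2 out of the numerator and denominator: v_2(13/240) = -4. Step 2 — apply |x|_p = p^{-v_p(x)} = 2^{4} = 16.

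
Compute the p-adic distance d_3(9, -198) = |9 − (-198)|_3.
d_3(9, -198) = 1/9

Step 1 — x − y = 9 − (-198) = 207. Step 2 — v_3(207) = 2 (factor: 207 = (3^2 · 23); the sign does not affect v_p). Step 3 — |x − y|_3 = 3^{-2} = 1/9.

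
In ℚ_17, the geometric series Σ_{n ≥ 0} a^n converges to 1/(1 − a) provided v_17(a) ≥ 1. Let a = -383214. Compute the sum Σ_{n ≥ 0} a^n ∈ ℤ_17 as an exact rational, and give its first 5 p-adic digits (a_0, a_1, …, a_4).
Σ a^n = 1/(1 − a) = 1/383215;  first 5 digits = (1, 0, 0, 7, 12)

v_17(a) = 3 ≥ 1, so the series converges in ℤ_17 to 1/(1 − a) = 1/(1 − (-383214)) = 1/383215. Expand this rational in ℤ_17: compute digits iteratively via d_i = x_i mod 17, x_{i+1} = (x_i − d_i)/17. The first 5 digits are (1, 0, 0, 7, 12).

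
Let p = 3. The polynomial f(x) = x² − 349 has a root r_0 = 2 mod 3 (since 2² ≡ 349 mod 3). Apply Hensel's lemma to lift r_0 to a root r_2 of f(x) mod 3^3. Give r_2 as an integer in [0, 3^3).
r_2 = 5 (mod 27)

Hensel's recurrence: r_{i+1} = r_i − f(r_i)·(f′(r_i))^{-1} mod 3^{i+2}, with f′(x) = 2x. Iterate:
  r_0 = 2 (mod 3)
  r_1 = 5 (mod 9)
  r_2 = 5 (mod 27)
Final: r_2 = 5, and one checks f(r_2) ≡ 0 mod 3^3.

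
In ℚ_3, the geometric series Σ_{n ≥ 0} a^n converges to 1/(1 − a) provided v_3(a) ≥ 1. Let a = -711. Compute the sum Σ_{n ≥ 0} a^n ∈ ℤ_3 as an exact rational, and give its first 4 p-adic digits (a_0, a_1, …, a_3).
Σ a^n = 1/(1 − a) = 1/712;  first 4 digits = (1, 0, 2, 0)

v_3(a) = 2 ≥ 1, so the series converges in ℤ_3 to 1/(1 − a) = 1/(1 − (-711)) = 1/712. Expand this rational in ℤ_3: compute digits iteratively via d_i = x_i mod 3, x_{i+1} = (x_i − d_i)/3. The first 4 digits are (1, 0, 2, 0).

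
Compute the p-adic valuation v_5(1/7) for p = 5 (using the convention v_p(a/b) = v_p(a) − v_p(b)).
v_5(1/7) = 0

Factor powers of 5 from the numerator and denominator of the reduced fraction: 1 = 5^0 · 1 and 7 = 5^0 · 7. Apply v_p(a/b) = v_p(a) − v_p(b): v_5(1/7) = 0 − 0 = 0.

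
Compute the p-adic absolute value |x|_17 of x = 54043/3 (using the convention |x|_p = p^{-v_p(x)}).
|54043/3|_17 = 1/4913

Step 1 — compute v_17(x) by factoring powers of 17 out of the numerator and denominator: v_17(54043/3) = 3. Step 2 — apply |x|_p = p^{-v_p(x)} = 17^{-3} = 1/4913.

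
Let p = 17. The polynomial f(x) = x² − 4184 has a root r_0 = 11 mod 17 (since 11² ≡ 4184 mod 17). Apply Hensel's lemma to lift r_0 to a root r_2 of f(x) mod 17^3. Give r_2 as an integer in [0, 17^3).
r_2 = 4465 (mod 4913)

Hensel's recurrence: r_{i+1} = r_i − f(r_i)·(f′(r_i))^{-1} mod 17^{i+2}, with f′(x) = 2x. Iterate:
  r_0 = 11 (mod 17)
  r_1 = 130 (mod 289)
  r_2 = 4465 (mod 4913)
Final: r_2 = 4465, and one checks f(r_2) ≡ 0 mod 17^3.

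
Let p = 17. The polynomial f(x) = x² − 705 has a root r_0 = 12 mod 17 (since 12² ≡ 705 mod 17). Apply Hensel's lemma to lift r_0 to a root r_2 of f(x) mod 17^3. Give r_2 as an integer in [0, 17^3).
r_2 = 1372 (mod 4913)

Hensel's recurrence: r_{i+1} = r_i − f(r_i)·(f′(r_i))^{-1} mod 17^{i+2}, with f′(x) = 2x. Iterate:
  r_0 = 12 (mod 17)
  r_1 = 216 (mod 289)
  r_2 = 1372 (mod 4913)
Final: r_2 = 1372, and one checks f(r_2) ≡ 0 mod 17^3.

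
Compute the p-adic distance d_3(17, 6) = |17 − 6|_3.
d_3(17, 6) = 1

Step 1 — x − y = 17 − 6 = 11. Step 2 — v_3(11) = 0 (factor: 11 = (3^0 · 11); the sign does not affect v_p). Step 3 — |x − y|_3 = 3^{0} = 1.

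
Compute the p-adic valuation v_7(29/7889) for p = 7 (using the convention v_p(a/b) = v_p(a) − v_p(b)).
v_7(29/7889) = -3

Factor powers of 7 from the numerator and denominator of the reduced fraction: 29 = 7^0 · 29 and 7889 = 7^3 · 23. Apply v_p(a/b) = v_p(a) − v_p(b): v_7(29/7889) = 0 − 3 = -3.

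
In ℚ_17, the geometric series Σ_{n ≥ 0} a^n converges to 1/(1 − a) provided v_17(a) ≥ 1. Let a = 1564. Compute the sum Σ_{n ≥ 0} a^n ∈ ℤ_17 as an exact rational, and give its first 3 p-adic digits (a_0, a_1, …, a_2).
Σ a^n = 1/(1 − a) = -1/1563;  first 3 digits = (1, 7, 3)

v_17(a) = 1 ≥ 1, so the series converges in ℤ_17 to 1/(1 − a) = 1/(1 − 1564) = -1/1563. Expand this rational in ℤ_17: compute digits iteratively via d_i = x_i mod 17, x_{i+1} = (x_i − d_i)/17. The first 3 digits are (1, 7, 3).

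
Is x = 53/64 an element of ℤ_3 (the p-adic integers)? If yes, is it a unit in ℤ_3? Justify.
x ∈ ℤ_3^× (unit); v_3(x) = 0

ℤ_3 = {x ∈ ℚ_3 : v_3(x) ≥ 0} and ℤ_3^× = {x ∈ ℤ_3 : v_3(x) = 0}. Here v_3(53/64) = v_3(num) − v_3(den) = 0; compare against these criteria.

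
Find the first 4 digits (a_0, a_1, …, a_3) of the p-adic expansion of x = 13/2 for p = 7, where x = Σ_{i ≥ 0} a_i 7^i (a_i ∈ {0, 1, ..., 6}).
(a_0, …, a_3) = (3, 4, 3, 3)

v_7(13/2) = 0 (numerator and denominator both coprime to 7), so x ∈ ℤ_7^×. Compute digits iteratively via a_i = x_i mod 7, x_{i+1} = (x_i − a_i)/7, with x_0 = x:
  x_0 = 13/2;  a_0 = 3;  x_1 = (x_0 − 3)/7 = 1/2
  x_1 = 1/2;  a_1 = 4;  x_2 = (x_1 − 4)/7 = -1/2
  x_2 = -1/2;  a_2 = 3;  x_3 = (x_2 − 3)/7 = -1/2
  x_3 = -1/2;  a_3 = 3;  x_4 = (x_3 − 3)/7 = -1/2
Digits: (3, 4, 3, 3).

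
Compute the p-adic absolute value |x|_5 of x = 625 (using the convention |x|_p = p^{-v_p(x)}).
|625|_5 = 1/625

Step 1 — compute v_5(x) by factoring powers of 5 out of the numerator and denominator: v_5(625) = 4. Step 2 — apply |x|_p = p^{-v_p(x)} = 5^{-4} = 1/625.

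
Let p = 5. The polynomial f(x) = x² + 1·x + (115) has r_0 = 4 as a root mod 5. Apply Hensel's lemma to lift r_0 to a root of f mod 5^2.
r_1 = 14 (mod 25)

Hensel: r_{i+1} = r_i − f(r_i)·(f′(r_i))^{-1} mod 5^{i+2}, f′(x) = 2x + 1. Iterate:
  r_0 = 4 (mod 5)
  r_1 = 14 (mod 25)
Final: r = 14 satisfies f(r) ≡ 0 mod 5^2.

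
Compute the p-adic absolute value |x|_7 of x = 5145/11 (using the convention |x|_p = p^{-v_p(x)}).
|5145/11|_7 = 1/343

Step 1 — compute v_7(x) by factoring powers of 7 out of the numerator and denominator: v_7(5145/11) = 3. Step 2 — apply |x|_p = p^{-v_p(x)} = 7^{-3} = 1/343.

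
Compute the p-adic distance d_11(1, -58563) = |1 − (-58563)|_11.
d_11(1, -58563) = 1/14641

Step 1 — x − y = 1 − (-58563) = 58564. Step 2 — v_11(58564) = 4 (factor: 58564 = (11^4 · 4); the sign does not affect v_p). Step 3 — |x − y|_11 = 11^{-4} = 1/14641.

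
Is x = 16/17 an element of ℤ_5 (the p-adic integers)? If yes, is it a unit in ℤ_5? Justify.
x ∈ ℤ_5^× (unit); v_5(x) = 0

ℤ_5 = {x ∈ ℚ_5 : v_5(x) ≥ 0} and ℤ_5^× = {x ∈ ℤ_5 : v_5(x) = 0}. Here v_5(16/17) = v_5(num) − v_5(den) = 0; compare against these criteria.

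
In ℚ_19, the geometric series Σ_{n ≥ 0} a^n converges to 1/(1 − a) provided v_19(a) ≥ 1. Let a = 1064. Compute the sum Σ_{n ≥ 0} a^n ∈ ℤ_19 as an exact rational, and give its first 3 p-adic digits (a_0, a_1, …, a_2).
Σ a^n = 1/(1 − a) = -1/1063;  first 3 digits = (1, 18, 3)

v_19(a) = 1 ≥ 1, so the series converges in ℤ_19 to 1/(1 − a) = 1/(1 − 1064) = -1/1063. Expand this rational in ℤ_19: compute digits iteratively via d_i = x_i mod 19, x_{i+1} = (x_i − d_i)/19. The first 3 digits are (1, 18, 3).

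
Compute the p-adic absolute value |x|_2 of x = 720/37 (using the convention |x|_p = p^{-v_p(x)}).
|720/37|_2 = 1/16

Step 1 — compute v_2(x) by factoring powers of 2 out of the numerator and denominator: v_2(720/37) = 4. Step 2 — apply |x|_p = p^{-v_p(x)} = 2^{-4} = 1/16.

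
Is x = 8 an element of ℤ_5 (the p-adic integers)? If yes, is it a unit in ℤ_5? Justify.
x ∈ ℤ_5^× (unit); v_5(x) = 0

ℤ_5 = {x ∈ ℚ_5 : v_5(x) ≥ 0} and ℤ_5^× = {x ∈ ℤ_5 : v_5(x) = 0}. Here v_5(8) = v_5(num) − v_5(den) = 0; compare against these criteria.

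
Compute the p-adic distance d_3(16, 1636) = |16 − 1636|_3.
d_3(16, 1636) = 1/81

Step 1 — x − y = 16 − 1636 = -1620. Step 2 — v_3(-1620) = 4 (factor: -1620 = −(3^4 · 20); the sign does not affect v_p). Step 3 — |x − y|_3 = 3^{-4} = 1/81.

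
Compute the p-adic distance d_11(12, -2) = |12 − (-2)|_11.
d_11(12, -2) = 1

Step 1 — x − y = 12 − (-2) = 14. Step 2 — v_11(14) = 0 (factor: 14 = (11^0 · 14); the sign does not affect v_p). Step 3 — |x − y|_11 = 11^{0} = 1.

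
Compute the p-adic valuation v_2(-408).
v_2(-408) = 3

v_2(n) is the largest exponent k such that 2^k divides n. Factor out: -408 = -2^3 · 51. (Sign doesn't affect v_p.) So v_2(-408) = 3.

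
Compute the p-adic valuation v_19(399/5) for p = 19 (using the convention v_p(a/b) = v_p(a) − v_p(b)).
v_19(399/5) = 1

Factor powers of 19 from the numerator and denominator of the reduced fraction: 399 = 19^1 · 21 and 5 = 19^0 · 5. Apply v_p(a/b) = v_p(a) − v_p(b): v_19(399/5) = 1 − 0 = 1.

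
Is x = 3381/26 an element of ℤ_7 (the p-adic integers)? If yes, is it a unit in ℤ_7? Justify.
x ∈ ℤ_7 but not a unit; v_7(x) = 2 > 0

ℤ_7 = {x ∈ ℚ_7 : v_7(x) ≥ 0} and ℤ_7^× = {x ∈ ℤ_7 : v_7(x) = 0}. Here v_7(3381/26) = v_7(num) − v_7(den) = 2; compare against these criteria.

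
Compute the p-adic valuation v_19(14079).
v_19(14079) = 2

v_19(n) is the largest exponent k such that 19^k divides n. Factor out: 14079 = 19^2 · 39. (Sign doesn't affect v_p.) So v_19(14079) = 2.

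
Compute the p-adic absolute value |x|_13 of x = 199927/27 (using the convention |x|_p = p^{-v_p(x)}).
|199927/27|_13 = 1/28561

Step 1 — compute v_13(x) by factoring powers of 13 out of the numerator and denominator: v_13(199927/27) = 4. Step 2 — apply |x|_p = p^{-v_p(x)} = 13^{-4} = 1/28561.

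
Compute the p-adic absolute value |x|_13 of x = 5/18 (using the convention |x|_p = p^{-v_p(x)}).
|5/18|_13 = 1

Step 1 — compute v_13(x) by factoring powers of 13 out of the numerator and denominator: v_13(5/18) = 0. Step 2 — apply |x|_p = p^{-v_p(x)} = 13^{0} = 1.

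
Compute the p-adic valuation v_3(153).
v_3(153) = 2

v_3(n) is the largest exponent k such that 3^k divides n. Factor out: 153 = 3^2 · 17. (Sign doesn't affect v_p.) So v_3(153) = 2.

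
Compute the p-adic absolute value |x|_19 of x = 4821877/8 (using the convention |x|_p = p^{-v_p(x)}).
|4821877/8|_19 = 1/130321

Step 1 — compute v_19(x) by factoring powers of 19 out of the numerator and denominator: v_19(4821877/8) = 4. Step 2 — apply |x|_p = p^{-v_p(x)} = 19^{-4} = 1/130321.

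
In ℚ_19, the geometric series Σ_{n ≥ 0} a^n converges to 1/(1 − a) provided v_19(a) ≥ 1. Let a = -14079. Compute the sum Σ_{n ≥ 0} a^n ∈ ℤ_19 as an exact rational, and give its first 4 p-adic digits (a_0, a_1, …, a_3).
Σ a^n = 1/(1 − a) = 1/14080;  first 4 digits = (1, 0, 18, 16)

v_19(a) = 2 ≥ 1, so the series converges in ℤ_19 to 1/(1 − a) = 1/(1 − (-14079)) = 1/14080. Expand this rational in ℤ_19: compute digits iteratively via d_i = x_i mod 19, x_{i+1} = (x_i − d_i)/19. The first 4 digits are (1, 0, 18, 16).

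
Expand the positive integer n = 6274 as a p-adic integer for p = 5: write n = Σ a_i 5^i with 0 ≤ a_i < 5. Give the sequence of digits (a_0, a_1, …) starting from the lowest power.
(a_0, a_1, …) = (4, 4, 0, 0, 0, 2)

Repeated division by 5 gives the digits low-to-high: 6274 = 4 + 4·5^1 + 2·5^5. Digit sequence: (4, 4, 0, 0, 0, 2).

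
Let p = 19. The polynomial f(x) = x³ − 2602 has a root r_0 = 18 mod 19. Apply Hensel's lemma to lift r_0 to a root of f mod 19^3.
r_2 = 5319 (mod 6859)

Hensel: r_{i+1} = r_i − f(r_i)/f′(r_i) mod 19^{i+2}, where f′(x) = 3x². Iterate:
  r_0 = 18 (mod 19)
  r_1 = 265 (mod 361)
  r_2 = 5319 (mod 6859)
Final: r = 5319 with f(r) ≡ 0 mod 19^3.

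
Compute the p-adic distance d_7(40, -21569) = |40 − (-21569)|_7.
d_7(40, -21569) = 1/2401

Step 1 — x − y = 40 − (-21569) = 21609. Step 2 — v_7(21609) = 4 (factor: 21609 = (7^4 · 9); the sign does not affect v_p). Step 3 — |x − y|_7 = 7^{-4} = 1/2401.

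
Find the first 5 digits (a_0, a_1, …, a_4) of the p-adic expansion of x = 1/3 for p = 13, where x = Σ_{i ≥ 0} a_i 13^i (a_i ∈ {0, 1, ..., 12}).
(a_0, …, a_4) = (9, 8, 8, 8, 8)

v_13(1/3) = 0 (numerator and denominator both coprime to 13), so x ∈ ℤ_13^×. Compute digits iteratively via a_i = x_i mod 13, x_{i+1} = (x_i − a_i)/13, with x_0 = x:
  x_0 = 1/3;  a_0 = 9;  x_1 = (x_0 − 9)/13 = -2/3
  x_1 = -2/3;  a_1 = 8;  x_2 = (x_1 − 8)/13 = -2/3
  x_2 = -2/3;  a_2 = 8;  x_3 = (x_2 − 8)/13 = -2/3
  x_3 = -2/3;  a_3 = 8;  x_4 = (x_3 − 8)/13 = -2/3
  x_4 = -2/3;  a_4 = 8;  x_5 = (x_4 − 8)/13 = -2/3
Digits: (9, 8, 8, 8, 8).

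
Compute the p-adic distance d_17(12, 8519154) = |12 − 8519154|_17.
d_17(12, 8519154) = 1/1419857

Step 1 — x − y = 12 − 8519154 = -8519142. Step 2 — v_17(-8519142) = 5 (factor: -8519142 = −(17^5 · 6); the sign does not affect v_p). Step 3 — |x − y|_17 = 17^{-5} = 1/1419857.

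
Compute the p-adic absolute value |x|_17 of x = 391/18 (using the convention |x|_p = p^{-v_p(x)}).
|391/18|_17 = 1/17

Step 1 — compute v_17(x) by factoring powers of 17 out of the numerator and denominator: v_17(391/18) = 1. Step 2 — apply |x|_p = p^{-v_p(x)} = 17^{-1} = 1/17.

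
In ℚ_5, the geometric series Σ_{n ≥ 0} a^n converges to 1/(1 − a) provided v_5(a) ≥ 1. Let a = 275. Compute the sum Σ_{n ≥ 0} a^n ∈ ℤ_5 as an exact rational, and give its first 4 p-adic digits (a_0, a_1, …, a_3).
Σ a^n = 1/(1 − a) = -1/274;  first 4 digits = (1, 0, 1, 2)

v_5(a) = 2 ≥ 1, so the series converges in ℤ_5 to 1/(1 − a) = 1/(1 − 275) = -1/274. Expand this rational in ℤ_5: compute digits iteratively via d_i = x_i mod 5, x_{i+1} = (x_i − d_i)/5. The first 4 digits are (1, 0, 1, 2).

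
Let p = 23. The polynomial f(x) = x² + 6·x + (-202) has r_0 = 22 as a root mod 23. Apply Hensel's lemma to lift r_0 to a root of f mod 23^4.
r_3 = 12879 (mod 279841)

Hensel: r_{i+1} = r_i − f(r_i)·(f′(r_i))^{-1} mod 23^{i+2}, f′(x) = 2x + 6. Iterate:
  r_0 = 22 (mod 23)
  r_1 = 183 (mod 529)
  r_2 = 712 (mod 12167)
  r_3 = 12879 (mod 279841)
Final: r = 12879 satisfies f(r) ≡ 0 mod 23^4.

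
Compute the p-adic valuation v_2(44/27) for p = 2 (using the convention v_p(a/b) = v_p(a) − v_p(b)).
v_2(44/27) = 2

Factor powers of 2 from the numerator and denominator of the reduced fraction: 44 = 2^2 · 11 and 27 = 2^0 · 27. Apply v_p(a/b) = v_p(a) − v_p(b): v_2(44/27) = 2 − 0 = 2.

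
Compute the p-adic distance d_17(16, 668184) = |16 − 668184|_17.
d_17(16, 668184) = 1/83521

Step 1 — x − y = 16 − 668184 = -668168. Step 2 — v_17(-668168) = 4 (factor: -668168 = −(17^4 · 8); the sign does not affect v_p). Step 3 — |x − y|_17 = 17^{-4} = 1/83521.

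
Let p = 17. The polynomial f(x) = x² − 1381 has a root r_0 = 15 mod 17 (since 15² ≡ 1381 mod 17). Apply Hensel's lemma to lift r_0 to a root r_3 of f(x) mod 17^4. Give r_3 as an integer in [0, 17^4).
r_3 = 39030 (mod 83521)

Hensel's recurrence: r_{i+1} = r_i − f(r_i)·(f′(r_i))^{-1} mod 17^{i+2}, with f′(x) = 2x. Iterate:
  r_0 = 15 (mod 17)
  r_1 = 15 (mod 289)
  r_2 = 4639 (mod 4913)
  r_3 = 39030 (mod 83521)
Final: r_3 = 39030, and one checks f(r_3) ≡ 0 mod 17^4.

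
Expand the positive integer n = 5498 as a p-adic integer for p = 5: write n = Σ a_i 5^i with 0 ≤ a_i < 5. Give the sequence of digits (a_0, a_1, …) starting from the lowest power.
(a_0, a_1, …) = (3, 4, 4, 3, 3, 1)

Repeated division by 5 gives the digits low-to-high: 5498 = 3 + 4·5^1 + 4·5^2 + 3·5^3 + 3·5^4 + 1·5^5. Digit sequence: (3, 4, 4, 3, 3, 1).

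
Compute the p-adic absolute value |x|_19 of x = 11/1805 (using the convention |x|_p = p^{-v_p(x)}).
|11/1805|_19 = 361

Step 1 — compute v_19(x) by factoring powers of 19 out of the numerator and denominator: v_19(11/1805) = -2. Step 2 — apply |x|_p = p^{-v_p(x)} = 19^{2} = 361.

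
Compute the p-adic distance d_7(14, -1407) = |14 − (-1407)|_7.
d_7(14, -1407) = 1/49

Step 1 — x − y = 14 − (-1407) = 1421. Step 2 — v_7(1421) = 2 (factor: 1421 = (7^2 · 29); the sign does not affect v_p). Step 3 — |x − y|_7 = 7^{-2} = 1/49.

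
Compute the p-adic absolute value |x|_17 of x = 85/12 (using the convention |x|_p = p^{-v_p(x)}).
|85/12|_17 = 1/17

Step 1 — compute v_17(x) by factoring powers of 17 out of the numerator and denominator: v_17(85/12) = 1. Step 2 — apply |x|_p = p^{-v_p(x)} = 17^{-1} = 1/17.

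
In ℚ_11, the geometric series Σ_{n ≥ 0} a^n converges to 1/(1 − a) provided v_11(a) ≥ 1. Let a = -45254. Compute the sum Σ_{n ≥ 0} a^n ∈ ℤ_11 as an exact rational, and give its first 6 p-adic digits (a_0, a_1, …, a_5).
Σ a^n = 1/(1 − a) = 1/45255;  first 6 digits = (1, 0, 0, 10, 7, 10)

v_11(a) = 3 ≥ 1, so the series converges in ℤ_11 to 1/(1 − a) = 1/(1 − (-45254)) = 1/45255. Expand this rational in ℤ_11: compute digits iteratively via d_i = x_i mod 11, x_{i+1} = (x_i − d_i)/11. The first 6 digits are (1, 0, 0, 10, 7, 10).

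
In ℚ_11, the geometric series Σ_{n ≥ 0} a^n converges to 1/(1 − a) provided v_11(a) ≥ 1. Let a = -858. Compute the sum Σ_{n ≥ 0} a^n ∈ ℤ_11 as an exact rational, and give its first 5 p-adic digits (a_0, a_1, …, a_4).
Σ a^n = 1/(1 − a) = 1/859;  first 5 digits = (1, 10, 4, 1, 8)

v_11(a) = 1 ≥ 1, so the series converges in ℤ_11 to 1/(1 − a) = 1/(1 − (-858)) = 1/859. Expand this rational in ℤ_11: compute digits iteratively via d_i = x_i mod 11, x_{i+1} = (x_i − d_i)/11. The first 5 digits are (1, 10, 4, 1, 8).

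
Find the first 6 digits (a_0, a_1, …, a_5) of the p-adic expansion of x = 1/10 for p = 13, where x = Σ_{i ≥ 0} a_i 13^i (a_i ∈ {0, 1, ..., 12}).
(a_0, …, a_5) = (4, 1, 9, 11, 3, 1)

v_13(1/10) = 0 (numerator and denominator both coprime to 13), so x ∈ ℤ_13^×. Compute digits iteratively via a_i = x_i mod 13, x_{i+1} = (x_i − a_i)/13, with x_0 = x:
  x_0 = 1/10;  a_0 = 4;  x_1 = (x_0 − 4)/13 = -3/10
  x_1 = -3/10;  a_1 = 1;  x_2 = (x_1 − 1)/13 = -1/10
  x_2 = -1/10;  a_2 = 9;  x_3 = (x_2 − 9)/13 = -7/10
  x_3 = -7/10;  a_3 = 11;  x_4 = (x_3 − 11)/13 = -9/10
  x_4 = -9/10;  a_4 = 3;  x_5 = (x_4 − 3)/13 = -3/10
  x_5 = -3/10;  a_5 = 1;  x_6 = (x_5 − 1)/13 = -1/10
Digits: (4, 1, 9, 11, 3, 1).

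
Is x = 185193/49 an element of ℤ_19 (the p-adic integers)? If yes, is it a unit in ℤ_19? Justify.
x ∈ ℤ_19 but not a unit; v_19(x) = 3 > 0

ℤ_19 = {x ∈ ℚ_19 : v_19(x) ≥ 0} and ℤ_19^× = {x ∈ ℤ_19 : v_19(x) = 0}. Here v_19(185193/49) = v_19(num) − v_19(den) = 3; compare against these criteria.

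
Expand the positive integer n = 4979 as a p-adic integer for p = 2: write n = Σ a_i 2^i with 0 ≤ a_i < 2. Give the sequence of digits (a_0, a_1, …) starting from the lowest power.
(a_0, a_1, …) = (1, 1, 0, 0, 1, 1, 1, 0, 1, 1, 0, 0, 1)

Repeated division by 2 gives the digits low-to-high: 4979 = 1 + 1·2^1 + 1·2^4 + 1·2^5 + 1·2^6 + 1·2^8 + 1·2^9 + 1·2^12. Digit sequence: (1, 1, 0, 0, 1, 1, 1, 0, 1, 1, 0, 0, 1).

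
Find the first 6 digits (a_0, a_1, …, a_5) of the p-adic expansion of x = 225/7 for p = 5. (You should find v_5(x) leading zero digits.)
(a_0, …, a_5) = (0, 0, 2, 2, 1, 4)

v_5(225/7) = 2, so a_0 = ... = a_1 = 0. Factor out: x = 5^2 · u with u = 9/7 a unit in ℤ_5. Expand u iteratively via a_{v+i} = u_i mod 5, u_{i+1} = (u_i − a_{v+i})/5:
  u_0 = 9/7;  a_2 = 2;  u_1 = (u_0 − 2)/5 = -1/7
  u_1 = -1/7;  a_3 = 2;  u_2 = (u_1 − 2)/5 = -3/7
  u_2 = -3/7;  a_4 = 1;  u_3 = (u_2 − 1)/5 = -2/7
  u_3 = -2/7;  a_5 = 4;  u_4 = (u_3 − 4)/5 = -6/7
Digits: (0, 0, 2, 2, 1, 4).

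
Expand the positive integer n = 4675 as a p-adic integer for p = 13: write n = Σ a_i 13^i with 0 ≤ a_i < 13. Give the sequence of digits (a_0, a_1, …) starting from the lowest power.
(a_0, a_1, …) = (8, 8, 1, 2)

Repeated division by 13 gives the digits low-to-high: 4675 = 8 + 8·13^1 + 1·13^2 + 2·13^3. Digit sequence: (8, 8, 1, 2).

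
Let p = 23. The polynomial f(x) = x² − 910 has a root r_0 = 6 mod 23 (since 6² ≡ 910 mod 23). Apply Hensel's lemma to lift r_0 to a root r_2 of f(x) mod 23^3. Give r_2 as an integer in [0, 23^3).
r_2 = 7044 (mod 12167)

Hensel's recurrence: r_{i+1} = r_i − f(r_i)·(f′(r_i))^{-1} mod 23^{i+2}, with f′(x) = 2x. Iterate:
  r_0 = 6 (mod 23)
  r_1 = 167 (mod 529)
  r_2 = 7044 (mod 12167)
Final: r_2 = 7044, and one checks f(r_2) ≡ 0 mod 23^3.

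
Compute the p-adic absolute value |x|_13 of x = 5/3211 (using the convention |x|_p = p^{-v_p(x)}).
|5/3211|_13 = 169

Step 1 — compute v_13(x) by factoring powers of 13 out of the numerator and denominator: v_13(5/3211) = -2. Step 2 — apply |x|_p = p^{-v_p(x)} = 13^{2} = 169.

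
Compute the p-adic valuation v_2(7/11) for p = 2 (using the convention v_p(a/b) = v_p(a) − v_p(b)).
v_2(7/11) = 0

Factor powers of 2 from the numerator and denominator of the reduced fraction: 7 = 2^0 · 7 and 11 = 2^0 · 11. Apply v_p(a/b) = v_p(a) − v_p(b): v_2(7/11) = 0 − 0 = 0.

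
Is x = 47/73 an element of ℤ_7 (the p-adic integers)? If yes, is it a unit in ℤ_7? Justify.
x ∈ ℤ_7^× (unit); v_7(x) = 0

ℤ_7 = {x ∈ ℚ_7 : v_7(x) ≥ 0} and ℤ_7^× = {x ∈ ℤ_7 : v_7(x) = 0}. Here v_7(47/73) = v_7(num) − v_7(den) = 0; compare against these criteria.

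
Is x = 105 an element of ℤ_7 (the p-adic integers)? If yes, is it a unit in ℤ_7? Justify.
x ∈ ℤ_7 but not a unit; v_7(x) = 1 > 0

ℤ_7 = {x ∈ ℚ_7 : v_7(x) ≥ 0} and ℤ_7^× = {x ∈ ℤ_7 : v_7(x) = 0}. Here v_7(105) = v_7(num) − v_7(den) = 1; compare against these criteria.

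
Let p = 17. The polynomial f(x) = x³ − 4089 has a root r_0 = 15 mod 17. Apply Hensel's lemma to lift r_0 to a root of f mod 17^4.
r_3 = 31720 (mod 83521)

Hensel: r_{i+1} = r_i − f(r_i)/f′(r_i) mod 17^{i+2}, where f′(x) = 3x². Iterate:
  r_0 = 15 (mod 17)
  r_1 = 219 (mod 289)
  r_2 = 2242 (mod 4913)
  r_3 = 31720 (mod 83521)
Final: r = 31720 with f(r) ≡ 0 mod 17^4.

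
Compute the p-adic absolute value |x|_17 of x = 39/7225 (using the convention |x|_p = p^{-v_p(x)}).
|39/7225|_17 = 289

Step 1 — compute v_17(x) by factoring powers of 17 out of the numerator and denominator: v_17(39/7225) = -2. Step 2 — apply |x|_p = p^{-v_p(x)} = 17^{2} = 289.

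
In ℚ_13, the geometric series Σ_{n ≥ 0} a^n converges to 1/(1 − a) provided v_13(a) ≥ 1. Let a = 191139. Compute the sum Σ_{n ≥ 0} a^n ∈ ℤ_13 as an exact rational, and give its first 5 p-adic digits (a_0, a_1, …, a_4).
Σ a^n = 1/(1 − a) = -1/191138;  first 5 digits = (1, 0, 0, 9, 6)

v_13(a) = 3 ≥ 1, so the series converges in ℤ_13 to 1/(1 − a) = 1/(1 − 191139) = -1/191138. Expand this rational in ℤ_13: compute digits iteratively via d_i = x_i mod 13, x_{i+1} = (x_i − d_i)/13. The first 5 digits are (1, 0, 0, 9, 6).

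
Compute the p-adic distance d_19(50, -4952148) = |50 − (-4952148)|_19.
d_19(50, -4952148) = 1/2476099

Step 1 — x − y = 50 − (-4952148) = 4952198. Step 2 — v_19(4952198) = 5 (factor: 4952198 = (19^5 · 2); the sign does not affect v_p). Step 3 — |x − y|_19 = 19^{-5} = 1/2476099.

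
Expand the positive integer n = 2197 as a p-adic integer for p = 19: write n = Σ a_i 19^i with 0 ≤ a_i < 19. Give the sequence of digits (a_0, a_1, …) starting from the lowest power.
(a_0, a_1, …) = (12, 1, 6)

Repeated division by 19 gives the digits low-to-high: 2197 = 12 + 1·19^1 + 6·19^2. Digit sequence: (12, 1, 6).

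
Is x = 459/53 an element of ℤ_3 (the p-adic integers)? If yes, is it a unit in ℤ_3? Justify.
x ∈ ℤ_3 but not a unit; v_3(x) = 3 > 0

ℤ_3 = {x ∈ ℚ_3 : v_3(x) ≥ 0} and ℤ_3^× = {x ∈ ℤ_3 : v_3(x) = 0}. Here v_3(459/53) = v_3(num) − v_3(den) = 3; compare against these criteria.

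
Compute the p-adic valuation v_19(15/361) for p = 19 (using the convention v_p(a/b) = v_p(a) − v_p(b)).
v_19(15/361) = -2

Factor powers of 19 from the numerator and denominator of the reduced fraction: 15 = 19^0 · 15 and 361 = 19^2 · 1. Apply v_p(a/b) = v_p(a) − v_p(b): v_19(15/361) = 0 − 2 = -2.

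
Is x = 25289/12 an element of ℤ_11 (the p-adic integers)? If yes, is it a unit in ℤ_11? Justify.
x ∈ ℤ_11 but not a unit; v_11(x) = 3 > 0

ℤ_11 = {x ∈ ℚ_11 : v_11(x) ≥ 0} and ℤ_11^× = {x ∈ ℤ_11 : v_11(x) = 0}. Here v_11(25289/12) = v_11(num) − v_11(den) = 3; compare against these criteria.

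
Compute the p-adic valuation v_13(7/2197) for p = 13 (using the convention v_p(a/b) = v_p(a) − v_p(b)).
v_13(7/2197) = -3

Factor powers of 13 from the numerator and denominator of the reduced fraction: 7 = 13^0 · 7 and 2197 = 13^3 · 1. Apply v_p(a/b) = v_p(a) − v_p(b): v_13(7/2197) = 0 − 3 = -3.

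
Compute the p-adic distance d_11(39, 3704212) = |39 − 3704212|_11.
d_11(39, 3704212) = 1/161051

Step 1 — x − y = 39 − 3704212 = -3704173. Step 2 — v_11(-3704173) = 5 (factor: -3704173 = −(11^5 · 23); the sign does not affect v_p). Step 3 — |x − y|_11 = 11^{-5} = 1/161051.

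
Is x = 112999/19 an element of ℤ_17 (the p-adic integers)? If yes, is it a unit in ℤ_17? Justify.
x ∈ ℤ_17 but not a unit; v_17(x) = 3 > 0

ℤ_17 = {x ∈ ℚ_17 : v_17(x) ≥ 0} and ℤ_17^× = {x ∈ ℤ_17 : v_17(x) = 0}. Here v_17(112999/19) = v_17(num) − v_17(den) = 3; compare against these criteria.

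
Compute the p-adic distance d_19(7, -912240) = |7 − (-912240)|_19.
d_19(7, -912240) = 1/130321

Step 1 — x − y = 7 − (-912240) = 912247. Step 2 — v_19(912247) = 4 (factor: 912247 = (19^4 · 7); the sign does not affect v_p). Step 3 — |x − y|_19 = 19^{-4} = 1/130321.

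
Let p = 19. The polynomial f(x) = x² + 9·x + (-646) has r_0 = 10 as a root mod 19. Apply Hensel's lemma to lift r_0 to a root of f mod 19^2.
r_1 = 200 (mod 361)

Hensel: r_{i+1} = r_i − f(r_i)·(f′(r_i))^{-1} mod 19^{i+2}, f′(x) = 2x + 9. Iterate:
  r_0 = 10 (mod 19)
  r_1 = 200 (mod 361)
Final: r = 200 satisfies f(r) ≡ 0 mod 19^2.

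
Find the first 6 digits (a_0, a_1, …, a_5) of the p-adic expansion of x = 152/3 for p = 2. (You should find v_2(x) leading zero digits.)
(a_0, …, a_5) = (0, 0, 0, 1, 0, 0)

v_2(152/3) = 3, so a_0 = ... = a_2 = 0. Factor out: x = 2^3 · u with u = 19/3 a unit in ℤ_2. Expand u iteratively via a_{v+i} = u_i mod 2, u_{i+1} = (u_i − a_{v+i})/2:
  u_0 = 19/3;  a_3 = 1;  u_1 = (u_0 − 1)/2 = 8/3
  u_1 = 8/3;  a_4 = 0;  u_2 = (u_1 − 0)/2 = 4/3
  u_2 = 4/3;  a_5 = 0;  u_3 = (u_2 − 0)/2 = 2/3
Digits: (0, 0, 0, 1, 0, 0).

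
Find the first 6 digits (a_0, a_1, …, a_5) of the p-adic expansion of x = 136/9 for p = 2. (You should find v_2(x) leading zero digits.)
(a_0, …, a_5) = (0, 0, 0, 1, 0, 0)

v_2(136/9) = 3, so a_0 = ... = a_2 = 0. Factor out: x = 2^3 · u with u = 17/9 a unit in ℤ_2. Expand u iteratively via a_{v+i} = u_i mod 2, u_{i+1} = (u_i − a_{v+i})/2:
  u_0 = 17/9;  a_3 = 1;  u_1 = (u_0 − 1)/2 = 4/9
  u_1 = 4/9;  a_4 = 0;  u_2 = (u_1 − 0)/2 = 2/9
  u_2 = 2/9;  a_5 = 0;  u_3 = (u_2 − 0)/2 = 1/9
Digits: (0, 0, 0, 1, 0, 0).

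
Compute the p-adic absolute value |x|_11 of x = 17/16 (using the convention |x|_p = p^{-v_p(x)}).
|17/16|_11 = 1

Step 1 — compute v_11(x) by factoring powers of 11 out of the numerator and denominator: v_11(17/16) = 0. Step 2 — apply |x|_p = p^{-v_p(x)} = 11^{0} = 1.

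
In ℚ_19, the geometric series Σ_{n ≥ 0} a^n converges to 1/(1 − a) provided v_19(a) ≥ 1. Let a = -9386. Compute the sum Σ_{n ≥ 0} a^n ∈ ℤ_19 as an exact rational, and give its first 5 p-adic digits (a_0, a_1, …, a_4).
Σ a^n = 1/(1 − a) = 1/9387;  first 5 digits = (1, 0, 12, 17, 10)

v_19(a) = 2 ≥ 1, so the series converges in ℤ_19 to 1/(1 − a) = 1/(1 − (-9386)) = 1/9387. Expand this rational in ℤ_19: compute digits iteratively via d_i = x_i mod 19, x_{i+1} = (x_i − d_i)/19. The first 5 digits are (1, 0, 12, 17, 10).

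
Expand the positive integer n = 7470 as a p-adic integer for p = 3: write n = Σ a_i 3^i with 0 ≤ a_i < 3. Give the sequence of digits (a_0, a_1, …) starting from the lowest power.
(a_0, a_1, …) = (0, 0, 2, 0, 2, 0, 1, 0, 1)

Repeated division by 3 gives the digits low-to-high: 7470 = 2·3^2 + 2·3^4 + 1·3^6 + 1·3^8. Digit sequence: (0, 0, 2, 0, 2, 0, 1, 0, 1).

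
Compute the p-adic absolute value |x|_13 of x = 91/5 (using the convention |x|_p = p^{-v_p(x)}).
|91/5|_13 = 1/13

Step 1 — compute v_13(x) by factoring powers of 13 out of the numerator and denominator: v_13(91/5) = 1. Step 2 — apply |x|_p = p^{-v_p(x)} = 13^{-1} = 1/13.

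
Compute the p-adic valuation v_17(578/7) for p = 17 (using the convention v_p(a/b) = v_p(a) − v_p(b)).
v_17(578/7) = 2

Factor powers of 17 from the numerator and denominator of the reduced fraction: 578 = 17^2 · 2 and 7 = 17^0 · 7. Apply v_p(a/b) = v_p(a) − v_p(b): v_17(578/7) = 2 − 0 = 2.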